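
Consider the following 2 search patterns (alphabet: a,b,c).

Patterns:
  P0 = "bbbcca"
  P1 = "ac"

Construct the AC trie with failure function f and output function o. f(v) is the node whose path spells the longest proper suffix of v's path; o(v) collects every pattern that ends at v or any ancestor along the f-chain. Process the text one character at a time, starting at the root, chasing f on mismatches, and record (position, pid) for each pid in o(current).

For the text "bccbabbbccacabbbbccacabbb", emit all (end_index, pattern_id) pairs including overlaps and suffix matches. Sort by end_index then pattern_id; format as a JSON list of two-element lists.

Build:
Trie nodes:
  n0 'ε': a→7 b→1
  n1 'b': b→2
  n2 'bb': b→3
  n3 'bbb': c→4
  n4 'bbbc': c→5
  n5 'bbbcc': a→6
  n6 'bbbcca': ·  [P0 ends]
  n7 'a': c→8
  n8 'ac': ·  [P1 ends]

BFS fail/out derivation:
  fail(1) 'b': from fail(0)=0 chase 'b': 0 ⇒ 0;  out=∅∪out(0)=∅
  fail(7) 'a': from fail(0)=0 chase 'a': 0 ⇒ 0;  out=∅∪out(0)=∅
  fail(2) 'bb': from fail(1)=0 chase 'b': 0 ⇒ 1;  out=∅∪out(1)=∅
  fail(8) 'ac': from fail(7)=0 chase 'c': 0 ⇒ 0;  out={1}∪out(0)={1}
  fail(3) 'bbb': from fail(2)=1 chase 'b': 1 ⇒ 2;  out=∅∪out(2)=∅
  fail(4) 'bbbc': from fail(3)=2 chase 'c': 2→1→0 ⇒ 0;  out=∅∪out(0)=∅
  fail(5) 'bbbcc': from fail(4)=0 chase 'c': 0 ⇒ 0;  out=∅∪out(0)=∅
  fail(6) 'bbbcca': from fail(5)=0 chase 'a': 0 ⇒ 7;  out={0}∪out(7)={0}

Scan:
[0] read 'b'  n0⇒n1
[1] read 'c'  n1⇒n0 (fail-walked)
[2] read 'c'  n0⇒n0
[3] read 'b'  n0⇒n1
[4] read 'a'  n1⇒n7 (fail-walked)
[5] read 'b'  n7⇒n1 (fail-walked)
[6] read 'b'  n1⇒n2
[7] read 'b'  n2⇒n3
[8] read 'c'  n3⇒n4
[9] read 'c'  n4⇒n5
[10] read 'a'  n5⇒n6  emit P0@[5:10]
[11] read 'c'  n6⇒n8 (fail-walked)  emit P1@[10:11]
[12] read 'a'  n8⇒n7 (fail-walked)
[13] read 'b'  n7⇒n1 (fail-walked)
[14] read 'b'  n1⇒n2
[15] read 'b'  n2⇒n3
[16] read 'b'  n3⇒n3 (fail-walked)
[17] read 'c'  n3⇒n4
[18] read 'c'  n4⇒n5
[19] read 'a'  n5⇒n6  emit P0@[14:19]
[20] read 'c'  n6⇒n8 (fail-walked)  emit P1@[19:20]
[21] read 'a'  n8⇒n7 (fail-walked)
[22] read 'b'  n7⇒n1 (fail-walked)
[23] read 'b'  n1⇒n2
[24] read 'b'  n2⇒n3

Matches: [[10,0],[11,1],[19,0],[20,1]]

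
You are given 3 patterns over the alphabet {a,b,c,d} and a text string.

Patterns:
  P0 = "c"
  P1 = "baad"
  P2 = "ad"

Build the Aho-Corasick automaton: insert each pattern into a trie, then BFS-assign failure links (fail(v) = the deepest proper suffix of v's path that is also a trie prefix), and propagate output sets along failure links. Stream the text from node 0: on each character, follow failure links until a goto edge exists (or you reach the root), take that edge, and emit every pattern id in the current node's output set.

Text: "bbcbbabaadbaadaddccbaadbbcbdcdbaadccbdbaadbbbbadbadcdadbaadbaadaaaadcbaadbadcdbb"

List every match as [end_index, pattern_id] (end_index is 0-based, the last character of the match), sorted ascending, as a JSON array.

Build automaton:
Trie (insert patterns):
  n0 'ε': a→6 b→2 c→1
  n1 'c': ·  [P0 ends]
  n2 'b': a→3
  n3 'ba': a→4
  n4 'baa': d→5
  n5 'baad': ·  [P1 ends]
  n6 'a': d→7
  n7 'ad': ·  [P2 ends]

BFS fail/out derivation:
  fail(1) 'c': from fail(0)=0 chase 'c': 0 ⇒ 0;  out={0}∪out(0)={0}
  fail(2) 'b': from fail(0)=0 chase 'b': 0 ⇒ 0;  out=∅∪out(0)=∅
  fail(6) 'a': from fail(0)=0 chase 'a': 0 ⇒ 0;  out=∅∪out(0)=∅
  fail(3) 'ba': from fail(2)=0 chase 'a': 0 ⇒ 6;  out=∅∪out(6)=∅
  fail(7) 'ad': from fail(6)=0 chase 'd': 0 ⇒ 0;  out={2}∪out(0)={2}
  fail(4) 'baa': from fail(3)=6 chase 'a': 6→0 ⇒ 6;  out=∅∪out(6)=∅
  fail(5) 'baad': from fail(4)=6 chase 'd': 6 ⇒ 7;  out={1}∪out(7)={1,2}

Text stream:
i=0 'b': node 0→2
i=1 'b': node 2→2 (fail-walked)
i=2 'c': node 2→1 (fail-walked)  → match P0@[2:2]
i=3 'b': node 1→2 (fail-walked)
i=4 'b': node 2→2 (fail-walked)
i=5 'a': node 2→3
i=6 'b': node 3→2 (fail-walked)
i=7 'a': node 2→3
i=8 'a': node 3→4
i=9 'd': node 4→5  → match P1@[6:9],P2@[8:9]
i=10 'b': node 5→2 (fail-walked)
i=11 'a': node 2→3
i=12 'a': node 3→4
i=13 'd': node 4→5  → match P1@[10:13],P2@[12:13]
i=14 'a': node 5→6 (fail-walked)
i=15 'd': node 6→7  → match P2@[14:15]
i=16 'd': node 7→0 (fail-walked)
i=17 'c': node 0→1  → match P0@[17:17]
i=18 'c': node 1→1 (fail-walked)  → match P0@[18:18]
i=19 'b': node 1→2 (fail-walked)
i=20 'a': node 2→3
i=21 'a': node 3→4
i=22 'd': node 4→5  → match P1@[19:22],P2@[21:22]
i=23 'b': node 5→2 (fail-walked)
i=24 'b': node 2→2 (fail-walked)
i=25 'c': node 2→1 (fail-walked)  → match P0@[25:25]
i=26 'b': node 1→2 (fail-walked)
i=27 'd': node 2→0 (fail-walked)
i=28 'c': node 0→1  → match P0@[28:28]
i=29 'd': node 1→0 (fail-walked)
i=30 'b': node 0→2
i=31 'a': node 2→3
i=32 'a': node 3→4
i=33 'd': node 4→5  → match P1@[30:33],P2@[32:33]
i=34 'c': node 5→1 (fail-walked)  → match P0@[34:34]
i=35 'c': node 1→1 (fail-walked)  → match P0@[35:35]
i=36 'b': node 1→2 (fail-walked)
i=37 'd': node 2→0 (fail-walked)
i=38 'b': node 0→2
i=39 'a': node 2→3
i=40 'a': node 3→4
i=41 'd': node 4→5  → match P1@[38:41],P2@[40:41]
i=42 'b': node 5→2 (fail-walked)
i=43 'b': node 2→2 (fail-walked)
i=44 'b': node 2→2 (fail-walked)
i=45 'b': node 2→2 (fail-walked)
i=46 'a': node 2→3
i=47 'd': node 3→7 (fail-walked)  → match P2@[46:47]
i=48 'b': node 7→2 (fail-walked)
i=49 'a': node 2→3
i=50 'd': node 3→7 (fail-walked)  → match P2@[49:50]
i=51 'c': node 7→1 (fail-walked)  → match P0@[51:51]
i=52 'd': node 1→0 (fail-walked)
i=53 'a': node 0→6
i=54 'd': node 6→7  → match P2@[53:54]
i=55 'b': node 7→2 (fail-walked)
i=56 'a': node 2→3
i=57 'a': node 3→4
i=58 'd': node 4→5  → match P1@[55:58],P2@[57:58]
i=59 'b': node 5→2 (fail-walked)
i=60 'a': node 2→3
i=61 'a': node 3→4
i=62 'd': node 4→5  → match P1@[59:62],P2@[61:62]
i=63 'a': node 5→6 (fail-walked)
i=64 'a': node 6→6 (fail-walked)
i=65 'a': node 6→6 (fail-walked)
i=66 'a': node 6→6 (fail-walked)
i=67 'd': node 6→7  → match P2@[66:67]
i=68 'c': node 7→1 (fail-walked)  → match P0@[68:68]
i=69 'b': node 1→2 (fail-walked)
i=70 'a': node 2→3
i=71 'a': node 3→4
i=72 'd': node 4→5  → match P1@[69:72],P2@[71:72]
i=73 'b': node 5→2 (fail-walked)
i=74 'a': node 2→3
i=75 'd': node 3→7 (fail-walked)  → match P2@[74:75]
i=76 'c': node 7→1 (fail-walked)  → match P0@[76:76]
i=77 'd': node 1→0 (fail-walked)
i=78 'b': node 0→2
i=79 'b': node 2→2 (fail-walked)

Result: [[2,0],[9,1],[9,2],[13,1],[13,2],[15,2],[17,0],[18,0],[22,1],[22,2],[25,0],[28,0],[33,1],[33,2],[34,0],[35,0],[41,1],[41,2],[47,2],[50,2],[51,0],[54,2],[58,1],[58,2],[62,1],[62,2],[67,2],[68,0],[72,1],[72,2],[75,2],[76,0]]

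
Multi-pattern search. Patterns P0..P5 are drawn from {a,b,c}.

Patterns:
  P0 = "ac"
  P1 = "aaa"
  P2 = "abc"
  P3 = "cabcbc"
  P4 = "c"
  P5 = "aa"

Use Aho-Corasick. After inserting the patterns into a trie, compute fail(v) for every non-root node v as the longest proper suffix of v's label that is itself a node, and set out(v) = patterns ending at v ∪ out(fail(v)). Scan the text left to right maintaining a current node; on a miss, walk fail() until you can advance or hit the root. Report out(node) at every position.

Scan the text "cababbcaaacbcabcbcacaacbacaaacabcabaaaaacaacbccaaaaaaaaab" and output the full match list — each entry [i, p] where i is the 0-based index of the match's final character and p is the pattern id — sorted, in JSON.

Build:
Trie nodes:
  n0 'ε': a→1 c→7
  n1 'a': a→3 b→5 c→2
  n2 'ac': ·  ←P0
  n3 'aa': a→4  ←P5
  n4 'aaa': ·  ←P1
  n5 'ab': c→6
  n6 'abc': ·  ←P2
  n7 'c': a→8  ←P4
  n8 'ca': b→9
  n9 'cab': c→10
  n10 'cabc': b→11
  n11 'cabcb': c→12
  n12 'cabcbc': ·  ←P3

BFS fail/out derivation:
  fail(1) 'a': from fail(0)=0 chase 'a': 0 ⇒ 0;  out=∅∪out(0)=∅
  fail(7) 'c': from fail(0)=0 chase 'c': 0 ⇒ 0;  out={4}∪out(0)={4}
  fail(2) 'ac': from fail(1)=0 chase 'c': 0 ⇒ 7;  out={0}∪out(7)={0,4}
  fail(3) 'aa': from fail(1)=0 chase 'a': 0 ⇒ 1;  out={5}∪out(1)={5}
  fail(5) 'ab': from fail(1)=0 chase 'b': 0 ⇒ 0;  out=∅∪out(0)=∅
  fail(8) 'ca': from fail(7)=0 chase 'a': 0 ⇒ 1;  out=∅∪out(1)=∅
  fail(4) 'aaa': from fail(3)=1 chase 'a': 1 ⇒ 3;  out={1}∪out(3)={1,5}
  fail(6) 'abc': from fail(5)=0 chase 'c': 0 ⇒ 7;  out={2}∪out(7)={2,4}
  fail(9) 'cab': from fail(8)=1 chase 'b': 1 ⇒ 5;  out=∅∪out(5)=∅
  fail(10) 'cabc': from fail(9)=5 chase 'c': 5 ⇒ 6;  out=∅∪out(6)={2,4}
  fail(11) 'cabcb': from fail(10)=6 chase 'b': 6→7→0 ⇒ 0;  out=∅∪out(0)=∅
  fail(12) 'cabcbc': from fail(11)=0 chase 'c': 0 ⇒ 7;  out={3}∪out(7)={3,4}

Scan:
[0] read 'c'  n0⇒n7  emit P4@[0:0]
[1] read 'a'  n7⇒n8
[2] read 'b'  n8⇒n9
[3] read 'a'  n9⇒n1 (via fail)
[4] read 'b'  n1⇒n5
[5] read 'b'  n5⇒n0 (via fail)
[6] read 'c'  n0⇒n7  emit P4@[6:6]
[7] read 'a'  n7⇒n8
[8] read 'a'  n8⇒n3 (via fail)  emit P5@[7:8]
[9] read 'a'  n3⇒n4  emit P1@[7:9],P5@[8:9]
[10] read 'c'  n4⇒n2 (via fail)  emit P0@[9:10],P4@[10:10]
[11] read 'b'  n2⇒n0 (via fail)
[12] read 'c'  n0⇒n7  emit P4@[12:12]
[13] read 'a'  n7⇒n8
[14] read 'b'  n8⇒n9
[15] read 'c'  n9⇒n10  emit P2@[13:15],P4@[15:15]
[16] read 'b'  n10⇒n11
[17] read 'c'  n11⇒n12  emit P3@[12:17],P4@[17:17]
[18] read 'a'  n12⇒n8 (via fail)
[19] read 'c'  n8⇒n2 (via fail)  emit P0@[18:19],P4@[19:19]
[20] read 'a'  n2⇒n8 (via fail)
[21] read 'a'  n8⇒n3 (via fail)  emit P5@[20:21]
[22] read 'c'  n3⇒n2 (via fail)  emit P0@[21:22],P4@[22:22]
[23] read 'b'  n2⇒n0 (via fail)
[24] read 'a'  n0⇒n1
[25] read 'c'  n1⇒n2  emit P0@[24:25],P4@[25:25]
[26] read 'a'  n2⇒n8 (via fail)
[27] read 'a'  n8⇒n3 (via fail)  emit P5@[26:27]
[28] read 'a'  n3⇒n4  emit P1@[26:28],P5@[27:28]
[29] read 'c'  n4⇒n2 (via fail)  emit P0@[28:29],P4@[29:29]
[30] read 'a'  n2⇒n8 (via fail)
[31] read 'b'  n8⇒n9
[32] read 'c'  n9⇒n10  emit P2@[30:32],P4@[32:32]
[33] read 'a'  n10⇒n8 (via fail)
[34] read 'b'  n8⇒n9
[35] read 'a'  n9⇒n1 (via fail)
[36] read 'a'  n1⇒n3  emit P5@[35:36]
[37] read 'a'  n3⇒n4  emit P1@[35:37],P5@[36:37]
[38] read 'a'  n4⇒n4 (via fail)  emit P1@[36:38],P5@[37:38]
[39] read 'a'  n4⇒n4 (via fail)  emit P1@[37:39],P5@[38:39]
[40] read 'c'  n4⇒n2 (via fail)  emit P0@[39:40],P4@[40:40]
[41] read 'a'  n2⇒n8 (via fail)
[42] read 'a'  n8⇒n3 (via fail)  emit P5@[41:42]
[43] read 'c'  n3⇒n2 (via fail)  emit P0@[42:43],P4@[43:43]
[44] read 'b'  n2⇒n0 (via fail)
[45] read 'c'  n0⇒n7  emit P4@[45:45]
[46] read 'c'  n7⇒n7 (via fail)  emit P4@[46:46]
[47] read 'a'  n7⇒n8
[48] read 'a'  n8⇒n3 (via fail)  emit P5@[47:48]
[49] read 'a'  n3⇒n4  emit P1@[47:49],P5@[48:49]
[50] read 'a'  n4⇒n4 (via fail)  emit P1@[48:50],P5@[49:50]
[51] read 'a'  n4⇒n4 (via fail)  emit P1@[49:51],P5@[50:51]
[52] read 'a'  n4⇒n4 (via fail)  emit P1@[50:52],P5@[51:52]
[53] read 'a'  n4⇒n4 (via fail)  emit P1@[51:53],P5@[52:53]
[54] read 'a'  n4⇒n4 (via fail)  emit P1@[52:54],P5@[53:54]
[55] read 'a'  n4⇒n4 (via fail)  emit P1@[53:55],P5@[54:55]
[56] read 'b'  n4⇒n5 (via fail)

Result: [[0,4],[6,4],[8,5],[9,1],[9,5],[10,0],[10,4],[12,4],[15,2],[15,4],[17,3],[17,4],[19,0],[19,4],[21,5],[22,0],[22,4],[25,0],[25,4],[27,5],[28,1],[28,5],[29,0],[29,4],[32,2],[32,4],[36,5],[37,1],[37,5],[38,1],[38,5],[39,1],[39,5],[40,0],[40,4],[42,5],[43,0],[43,4],[45,4],[46,4],[48,5],[49,1],[49,5],[50,1],[50,5],[51,1],[51,5],[52,1],[52,5],[53,1],[53,5],[54,1],[54,5],[55,1],[55,5]]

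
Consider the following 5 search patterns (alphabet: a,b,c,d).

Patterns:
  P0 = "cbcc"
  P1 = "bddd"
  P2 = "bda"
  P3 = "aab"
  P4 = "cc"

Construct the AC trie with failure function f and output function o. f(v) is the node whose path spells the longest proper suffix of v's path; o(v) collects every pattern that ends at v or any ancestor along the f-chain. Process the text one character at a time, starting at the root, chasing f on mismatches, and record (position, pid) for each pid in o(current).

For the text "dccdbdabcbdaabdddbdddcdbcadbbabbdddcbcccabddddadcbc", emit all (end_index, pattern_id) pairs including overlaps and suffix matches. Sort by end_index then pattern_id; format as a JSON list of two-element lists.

Construct AC machine:
Trie nodes:
  0='ε' goto a→10 b→5 c→1
  1='c' goto b→2 c→13
  2='cb' goto c→3
  3='cbc' goto c→4
  4='cbcc' goto ·  ←P0
  5='b' goto d→6
  6='bd' goto a→9 d→7
  7='bdd' goto d→8
  8='bddd' goto ·  ←P1
  9='bda' goto ·  ←P2
  10='a' goto a→11
  11='aa' goto b→12
  12='aab' goto ·  ←P3
  13='cc' goto ·  ←P4

BFS fail/out derivation:
  fail(1) 'c': from fail(0)=0 chase 'c': 0 ⇒ 0;  out=∅∪out(0)=∅
  fail(5) 'b': from fail(0)=0 chase 'b': 0 ⇒ 0;  out=∅∪out(0)=∅
  fail(10) 'a': from fail(0)=0 chase 'a': 0 ⇒ 0;  out=∅∪out(0)=∅
  fail(2) 'cb': from fail(1)=0 chase 'b': 0 ⇒ 5;  out=∅∪out(5)=∅
  fail(6) 'bd': from fail(5)=0 chase 'd': 0 ⇒ 0;  out=∅∪out(0)=∅
  fail(11) 'aa': from fail(10)=0 chase 'a': 0 ⇒ 10;  out=∅∪out(10)=∅
  fail(13) 'cc': from fail(1)=0 chase 'c': 0 ⇒ 1;  out={4}∪out(1)={4}
  fail(3) 'cbc': from fail(2)=5 chase 'c': 5→0 ⇒ 1;  out=∅∪out(1)=∅
  fail(7) 'bdd': from fail(6)=0 chase 'd': 0 ⇒ 0;  out=∅∪out(0)=∅
  fail(9) 'bda': from fail(6)=0 chase 'a': 0 ⇒ 10;  out={2}∪out(10)={2}
  fail(12) 'aab': from fail(11)=10 chase 'b': 10→0 ⇒ 5;  out={3}∪out(5)={3}
  fail(4) 'cbcc': from fail(3)=1 chase 'c': 1 ⇒ 13;  out={0}∪out(13)={0,4}
  fail(8) 'bddd': from fail(7)=0 chase 'd': 0 ⇒ 0;  out={1}∪out(0)={1}

Scan:
i=0 'd': node 0→0
i=1 'c': node 0→1
i=2 'c': node 1→13  ** P4@[1:2]
i=3 'd': node 13→0 (via fail)
i=4 'b': node 0→5
i=5 'd': node 5→6
i=6 'a': node 6→9  ** P2@[4:6]
i=7 'b': node 9→5 (via fail)
i=8 'c': node 5→1 (via fail)
i=9 'b': node 1→2
i=10 'd': node 2→6 (via fail)
i=11 'a': node 6→9  ** P2@[9:11]
i=12 'a': node 9→11 (via fail)
i=13 'b': node 11→12  ** P3@[11:13]
i=14 'd': node 12→6 (via fail)
i=15 'd': node 6→7
i=16 'd': node 7→8  ** P1@[13:16]
i=17 'b': node 8→5 (via fail)
i=18 'd': node 5→6
i=19 'd': node 6→7
i=20 'd': node 7→8  ** P1@[17:20]
i=21 'c': node 8→1 (via fail)
i=22 'd': node 1→0 (via fail)
i=23 'b': node 0→5
i=24 'c': node 5→1 (via fail)
i=25 'a': node 1→10 (via fail)
i=26 'd': node 10→0 (via fail)
i=27 'b': node 0→5
i=28 'b': node 5→5 (via fail)
i=29 'a': node 5→10 (via fail)
i=30 'b': node 10→5 (via fail)
i=31 'b': node 5→5 (via fail)
i=32 'd': node 5→6
i=33 'd': node 6→7
i=34 'd': node 7→8  ** P1@[31:34]
i=35 'c': node 8→1 (via fail)
i=36 'b': node 1→2
i=37 'c': node 2→3
i=38 'c': node 3→4  ** P0@[35:38],P4@[37:38]
i=39 'c': node 4→13 (via fail)  ** P4@[38:39]
i=40 'a': node 13→10 (via fail)
i=41 'b': node 10→5 (via fail)
i=42 'd': node 5→6
i=43 'd': node 6→7
i=44 'd': node 7→8  ** P1@[41:44]
i=45 'd': node 8→0 (via fail)
i=46 'a': node 0→10
i=47 'd': node 10→0 (via fail)
i=48 'c': node 0→1
i=49 'b': node 1→2
i=50 'c': node 2→3

All matches (sorted): [[2,4],[6,2],[11,2],[13,3],[16,1],[20,1],[34,1],[38,0],[38,4],[39,4],[44,1]]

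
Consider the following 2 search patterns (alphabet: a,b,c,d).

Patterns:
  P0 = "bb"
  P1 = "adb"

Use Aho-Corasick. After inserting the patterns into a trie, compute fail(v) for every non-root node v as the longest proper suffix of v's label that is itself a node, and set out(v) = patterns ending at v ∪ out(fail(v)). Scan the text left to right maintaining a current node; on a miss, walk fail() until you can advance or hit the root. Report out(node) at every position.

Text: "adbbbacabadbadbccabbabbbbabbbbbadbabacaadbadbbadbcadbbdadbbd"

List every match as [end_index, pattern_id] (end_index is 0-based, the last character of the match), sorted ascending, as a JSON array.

Build automaton:
Trie (insert patterns):
  0='ε' goto a→3 b→1
  1='b' goto b→2
  2='bb' goto ·  ←P0
  3='a' goto d→4
  4='ad' goto b→5
  5='adb' goto ·  ←P1

BFS fail/out derivation:
  n1('b'): parent n0 fail=0; on 'b' 0 → fail=0;  out ∅∪∅=∅
  n3('a'): parent n0 fail=0; on 'a' 0 → fail=0;  out ∅∪∅=∅
  n2('bb'): parent n1 fail=0; on 'b' 0 → fail=1;  out {0}∪∅={0}
  n4('ad'): parent n3 fail=0; on 'd' 0 → fail=0;  out ∅∪∅=∅
  n5('adb'): parent n4 fail=0; on 'b' 0 → fail=1;  out {1}∪∅={1}

Scan:
i=0 'a': node 0→3
i=1 'd': node 3→4
i=2 'b': node 4→5  → match P1@[0:2]
i=3 'b': node 5→2 ·f  → match P0@[2:3]
i=4 'b': node 2→2 ·f  → match P0@[3:4]
i=5 'a': node 2→3 ·f
i=6 'c': node 3→0 ·f
i=7 'a': node 0→3
i=8 'b': node 3→1 ·f
i=9 'a': node 1→3 ·f
i=10 'd': node 3→4
i=11 'b': node 4→5  → match P1@[9:11]
i=12 'a': node 5→3 ·f
i=13 'd': node 3→4
i=14 'b': node 4→5  → match P1@[12:14]
i=15 'c': node 5→0 ·f
i=16 'c': node 0→0
i=17 'a': node 0→3
i=18 'b': node 3→1 ·f
i=19 'b': node 1→2  → match P0@[18:19]
i=20 'a': node 2→3 ·f
i=21 'b': node 3→1 ·f
i=22 'b': node 1→2  → match P0@[21:22]
i=23 'b': node 2→2 ·f  → match P0@[22:23]
i=24 'b': node 2→2 ·f  → match P0@[23:24]
i=25 'a': node 2→3 ·f
i=26 'b': node 3→1 ·f
i=27 'b': node 1→2  → match P0@[26:27]
i=28 'b': node 2→2 ·f  → match P0@[27:28]
i=29 'b': node 2→2 ·f  → match P0@[28:29]
i=30 'b': node 2→2 ·f  → match P0@[29:30]
i=31 'a': node 2→3 ·f
i=32 'd': node 3→4
i=33 'b': node 4→5  → match P1@[31:33]
i=34 'a': node 5→3 ·f
i=35 'b': node 3→1 ·f
i=36 'a': node 1→3 ·f
i=37 'c': node 3→0 ·f
i=38 'a': node 0→3
i=39 'a': node 3→3 ·f
i=40 'd': node 3→4
i=41 'b': node 4→5  → match P1@[39:41]
i=42 'a': node 5→3 ·f
i=43 'd': node 3→4
i=44 'b': node 4→5  → match P1@[42:44]
i=45 'b': node 5→2 ·f  → match P0@[44:45]
i=46 'a': node 2→3 ·f
i=47 'd': node 3→4
i=48 'b': node 4→5  → match P1@[46:48]
i=49 'c': node 5→0 ·f
i=50 'a': node 0→3
i=51 'd': node 3→4
i=52 'b': node 4→5  → match P1@[50:52]
i=53 'b': node 5→2 ·f  → match P0@[52:53]
i=54 'd': node 2→0 ·f
i=55 'a': node 0→3
i=56 'd': node 3→4
i=57 'b': node 4→5  → match P1@[55:57]
i=58 'b': node 5→2 ·f  → match P0@[57:58]
i=59 'd': node 2→0 ·f

Result: [[2,1],[3,0],[4,0],[11,1],[14,1],[19,0],[22,0],[23,0],[24,0],[27,0],[28,0],[29,0],[30,0],[33,1],[41,1],[44,1],[45,0],[48,1],[52,1],[53,0],[57,1],[58,0]]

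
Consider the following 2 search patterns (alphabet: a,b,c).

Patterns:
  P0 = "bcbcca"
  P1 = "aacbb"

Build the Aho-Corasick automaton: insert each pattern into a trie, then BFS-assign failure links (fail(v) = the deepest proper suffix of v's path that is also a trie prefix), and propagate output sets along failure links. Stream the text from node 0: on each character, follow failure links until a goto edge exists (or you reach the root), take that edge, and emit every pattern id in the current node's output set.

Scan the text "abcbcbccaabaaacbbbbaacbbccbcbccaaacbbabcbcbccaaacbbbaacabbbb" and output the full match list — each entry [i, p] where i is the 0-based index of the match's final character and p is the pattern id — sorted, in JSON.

Build automaton:
Trie nodes:
  0='ε' goto a→7 b→1
  1='b' goto c→2
  2='bc' goto b→3
  3='bcb' goto c→4
  4='bcbc' goto c→5
  5='bcbcc' goto a→6
  6='bcbcca' goto ·  [P0 ends]
  7='a' goto a→8
  8='aa' goto c→9
  9='aac' goto b→10
  10='aacb' goto b→11
  11='aacbb' goto ·  [P1 ends]

BFS fail/out derivation:
  fail(1) 'b': from fail(0)=0 chase 'b': 0 ⇒ 0;  out=∅∪out(0)=∅
  fail(7) 'a': from fail(0)=0 chase 'a': 0 ⇒ 0;  out=∅∪out(0)=∅
  fail(2) 'bc': from fail(1)=0 chase 'c': 0 ⇒ 0;  out=∅∪out(0)=∅
  fail(8) 'aa': from fail(7)=0 chase 'a': 0 ⇒ 7;  out=∅∪out(7)=∅
  fail(3) 'bcb': from fail(2)=0 chase 'b': 0 ⇒ 1;  out=∅∪out(1)=∅
  fail(9) 'aac': from fail(8)=7 chase 'c': 7→0 ⇒ 0;  out=∅∪out(0)=∅
  fail(4) 'bcbc': from fail(3)=1 chase 'c': 1 ⇒ 2;  out=∅∪out(2)=∅
  fail(10) 'aacb': from fail(9)=0 chase 'b': 0 ⇒ 1;  out=∅∪out(1)=∅
  fail(5) 'bcbcc': from fail(4)=2 chase 'c': 2→0 ⇒ 0;  out=∅∪out(0)=∅
  fail(11) 'aacbb': from fail(10)=1 chase 'b': 1→0 ⇒ 1;  out={1}∪out(1)={1}
  fail(6) 'bcbcca': from fail(5)=0 chase 'a': 0 ⇒ 7;  out={0}∪out(7)={0}

Scan:
pos 0 'a': at 7
pos 1 'b': at 1 ·f
pos 2 'c': at 2
pos 3 'b': at 3
pos 4 'c': at 4
pos 5 'b': at 3 ·f
pos 6 'c': at 4
pos 7 'c': at 5
pos 8 'a': at 6  emit P0@[3:8]
pos 9 'a': at 8 ·f
pos 10 'b': at 1 ·f
pos 11 'a': at 7 ·f
pos 12 'a': at 8
pos 13 'a': at 8 ·f
pos 14 'c': at 9
pos 15 'b': at 10
pos 16 'b': at 11  emit P1@[12:16]
pos 17 'b': at 1 ·f
pos 18 'b': at 1 ·f
pos 19 'a': at 7 ·f
pos 20 'a': at 8
pos 21 'c': at 9
pos 22 'b': at 10
pos 23 'b': at 11  emit P1@[19:23]
pos 24 'c': at 2 ·f
pos 25 'c': at 0 ·f
pos 26 'b': at 1
pos 27 'c': at 2
pos 28 'b': at 3
pos 29 'c': at 4
pos 30 'c': at 5
pos 31 'a': at 6  emit P0@[26:31]
pos 32 'a': at 8 ·f
pos 33 'a': at 8 ·f
pos 34 'c': at 9
pos 35 'b': at 10
pos 36 'b': at 11  emit P1@[32:36]
pos 37 'a': at 7 ·f
pos 38 'b': at 1 ·f
pos 39 'c': at 2
pos 40 'b': at 3
pos 41 'c': at 4
pos 42 'b': at 3 ·f
pos 43 'c': at 4
pos 44 'c': at 5
pos 45 'a': at 6  emit P0@[40:45]
pos 46 'a': at 8 ·f
pos 47 'a': at 8 ·f
pos 48 'c': at 9
pos 49 'b': at 10
pos 50 'b': at 11  emit P1@[46:50]
pos 51 'b': at 1 ·f
pos 52 'a': at 7 ·f
pos 53 'a': at 8
pos 54 'c': at 9
pos 55 'a': at 7 ·f
pos 56 'b': at 1 ·f
pos 57 'b': at 1 ·f
pos 58 'b': at 1 ·f
pos 59 'b': at 1 ·f

Matches: [[8,0],[16,1],[23,1],[31,0],[36,1],[45,0],[50,1]]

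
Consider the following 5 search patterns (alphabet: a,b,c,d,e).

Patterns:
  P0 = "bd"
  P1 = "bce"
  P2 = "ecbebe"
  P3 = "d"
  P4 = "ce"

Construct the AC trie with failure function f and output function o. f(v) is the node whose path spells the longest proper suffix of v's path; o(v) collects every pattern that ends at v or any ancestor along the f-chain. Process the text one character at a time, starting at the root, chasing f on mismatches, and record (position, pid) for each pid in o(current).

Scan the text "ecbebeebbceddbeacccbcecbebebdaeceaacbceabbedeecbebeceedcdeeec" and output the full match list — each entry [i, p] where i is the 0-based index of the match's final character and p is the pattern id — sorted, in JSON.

Build:
Trie (insert patterns):
  n0 'ε': b→1 c→12 d→11 e→5
  n1 'b': c→3 d→2
  n2 'bd': ·  ←P0
  n3 'bc': e→4
  n4 'bce': ·  ←P1
  n5 'e': c→6
  n6 'ec': b→7
  n7 'ecb': e→8
  n8 'ecbe': b→9
  n9 'ecbeb': e→10
  n10 'ecbebe': ·  ←P2
  n11 'd': ·  ←P3
  n12 'c': e→13
  n13 'ce': ·  ←P4

Failure links (BFS by depth):
  n1('b'): parent n0 fail=0; on 'b' 0 → fail=0;  out ∅∪∅=∅
  n5('e'): parent n0 fail=0; on 'e' 0 → fail=0;  out ∅∪∅=∅
  n11('d'): parent n0 fail=0; on 'd' 0 → fail=0;  out {3}∪∅={3}
  n12('c'): parent n0 fail=0; on 'c' 0 → fail=0;  out ∅∪∅=∅
  n2('bd'): parent n1 fail=0; on 'd' 0 → fail=11;  out {0}∪{3}={0,3}
  n3('bc'): parent n1 fail=0; on 'c' 0 → fail=12;  out ∅∪∅=∅
  n6('ec'): parent n5 fail=0; on 'c' 0 → fail=12;  out ∅∪∅=∅
  n13('ce'): parent n12 fail=0; on 'e' 0 → fail=5;  out {4}∪∅={4}
  n4('bce'): parent n3 fail=12; on 'e' 12 → fail=13;  out {1}∪{4}={1,4}
  n7('ecb'): parent n6 fail=12; on 'b' 12→0 → fail=1;  out ∅∪∅=∅
  n8('ecbe'): parent n7 fail=1; on 'e' 1→0 → fail=5;  out ∅∪∅=∅
  n9('ecbeb'): parent n8 fail=5; on 'b' 5→0 → fail=1;  out ∅∪∅=∅
  n10('ecbebe'): parent n9 fail=1; on 'e' 1→0 → fail=5;  out {2}∪∅={2}

Run:
[0] read 'e'  n0⇒n5
[1] read 'c'  n5⇒n6
[2] read 'b'  n6⇒n7
[3] read 'e'  n7⇒n8
[4] read 'b'  n8⇒n9
[5] read 'e'  n9⇒n10  ** P2@[0:5]
[6] read 'e'  n10⇒n5 ·f
[7] read 'b'  n5⇒n1 ·f
[8] read 'b'  n1⇒n1 ·f
[9] read 'c'  n1⇒n3
[10] read 'e'  n3⇒n4  ** P1@[8:10],P4@[9:10]
[11] read 'd'  n4⇒n11 ·f  ** P3@[11:11]
[12] read 'd'  n11⇒n11 ·f  ** P3@[12:12]
[13] read 'b'  n11⇒n1 ·f
[14] read 'e'  n1⇒n5 ·f
[15] read 'a'  n5⇒n0 ·f
[16] read 'c'  n0⇒n12
[17] read 'c'  n12⇒n12 ·f
[18] read 'c'  n12⇒n12 ·f
[19] read 'b'  n12⇒n1 ·f
[20] read 'c'  n1⇒n3
[21] read 'e'  n3⇒n4  ** P1@[19:21],P4@[20:21]
[22] read 'c'  n4⇒n6 ·f
[23] read 'b'  n6⇒n7
[24] read 'e'  n7⇒n8
[25] read 'b'  n8⇒n9
[26] read 'e'  n9⇒n10  ** P2@[21:26]
[27] read 'b'  n10⇒n1 ·f
[28] read 'd'  n1⇒n2  ** P0@[27:28],P3@[28:28]
[29] read 'a'  n2⇒n0 ·f
[30] read 'e'  n0⇒n5
[31] read 'c'  n5⇒n6
[32] read 'e'  n6⇒n13 ·f  ** P4@[31:32]
[33] read 'a'  n13⇒n0 ·f
[34] read 'a'  n0⇒n0
[35] read 'c'  n0⇒n12
[36] read 'b'  n12⇒n1 ·f
[37] read 'c'  n1⇒n3
[38] read 'e'  n3⇒n4  ** P1@[36:38],P4@[37:38]
[39] read 'a'  n4⇒n0 ·f
[40] read 'b'  n0⇒n1
[41] read 'b'  n1⇒n1 ·f
[42] read 'e'  n1⇒n5 ·f
[43] read 'd'  n5⇒n11 ·f  ** P3@[43:43]
[44] read 'e'  n11⇒n5 ·f
[45] read 'e'  n5⇒n5 ·f
[46] read 'c'  n5⇒n6
[47] read 'b'  n6⇒n7
[48] read 'e'  n7⇒n8
[49] read 'b'  n8⇒n9
[50] read 'e'  n9⇒n10  ** P2@[45:50]
[51] read 'c'  n10⇒n6 ·f
[52] read 'e'  n6⇒n13 ·f  ** P4@[51:52]
[53] read 'e'  n13⇒n5 ·f
[54] read 'd'  n5⇒n11 ·f  ** P3@[54:54]
[55] read 'c'  n11⇒n12 ·f
[56] read 'd'  n12⇒n11 ·f  ** P3@[56:56]
[57] read 'e'  n11⇒n5 ·f
[58] read 'e'  n5⇒n5 ·f
[59] read 'e'  n5⇒n5 ·f
[60] read 'c'  n5⇒n6

Result: [[5,2],[10,1],[10,4],[11,3],[12,3],[21,1],[21,4],[26,2],[28,0],[28,3],[32,4],[38,1],[38,4],[43,3],[50,2],[52,4],[54,3],[56,3]]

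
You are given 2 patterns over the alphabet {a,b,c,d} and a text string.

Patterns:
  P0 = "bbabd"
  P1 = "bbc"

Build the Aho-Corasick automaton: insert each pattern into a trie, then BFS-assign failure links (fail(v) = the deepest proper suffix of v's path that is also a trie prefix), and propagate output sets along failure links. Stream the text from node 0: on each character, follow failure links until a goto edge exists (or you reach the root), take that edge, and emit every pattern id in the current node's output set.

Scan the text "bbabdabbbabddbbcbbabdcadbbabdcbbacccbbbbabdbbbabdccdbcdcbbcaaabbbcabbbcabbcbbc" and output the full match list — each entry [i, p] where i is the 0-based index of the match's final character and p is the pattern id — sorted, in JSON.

Construct AC machine:
Trie nodes:
  n0 'ε': b→1
  n1 'b': b→2
  n2 'bb': a→3 c→6
  n3 'bba': b→4
  n4 'bbab': d→5
  n5 'bbabd': ·  [P0 ends]
  n6 'bbc': ·  [P1 ends]

BFS fail/out derivation:
  fail(1) 'b': from fail(0)=0 chase 'b': 0 ⇒ 0;  out=∅∪out(0)=∅
  fail(2) 'bb': from fail(1)=0 chase 'b': 0 ⇒ 1;  out=∅∪out(1)=∅
  fail(3) 'bba': from fail(2)=1 chase 'a': 1→0 ⇒ 0;  out=∅∪out(0)=∅
  fail(6) 'bbc': from fail(2)=1 chase 'c': 1→0 ⇒ 0;  out={1}∪out(0)={1}
  fail(4) 'bbab': from fail(3)=0 chase 'b': 0 ⇒ 1;  out=∅∪out(1)=∅
  fail(5) 'bbabd': from fail(4)=1 chase 'd': 1→0 ⇒ 0;  out={0}∪out(0)={0}

Run:
pos 0 'b': at 1
pos 1 'b': at 2
pos 2 'a': at 3
pos 3 'b': at 4
pos 4 'd': at 5  → match P0@[0:4]
pos 5 'a': at 0 (via fail)
pos 6 'b': at 1
pos 7 'b': at 2
pos 8 'b': at 2 (via fail)
pos 9 'a': at 3
pos 10 'b': at 4
pos 11 'd': at 5  → match P0@[7:11]
pos 12 'd': at 0 (via fail)
pos 13 'b': at 1
pos 14 'b': at 2
pos 15 'c': at 6  → match P1@[13:15]
pos 16 'b': at 1 (via fail)
pos 17 'b': at 2
pos 18 'a': at 3
pos 19 'b': at 4
pos 20 'd': at 5  → match P0@[16:20]
pos 21 'c': at 0 (via fail)
pos 22 'a': at 0
pos 23 'd': at 0
pos 24 'b': at 1
pos 25 'b': at 2
pos 26 'a': at 3
pos 27 'b': at 4
pos 28 'd': at 5  → match P0@[24:28]
pos 29 'c': at 0 (via fail)
pos 30 'b': at 1
pos 31 'b': at 2
pos 32 'a': at 3
pos 33 'c': at 0 (via fail)
pos 34 'c': at 0
pos 35 'c': at 0
pos 36 'b': at 1
pos 37 'b': at 2
pos 38 'b': at 2 (via fail)
pos 39 'b': at 2 (via fail)
pos 40 'a': at 3
pos 41 'b': at 4
pos 42 'd': at 5  → match P0@[38:42]
pos 43 'b': at 1 (via fail)
pos 44 'b': at 2
pos 45 'b': at 2 (via fail)
pos 46 'a': at 3
pos 47 'b': at 4
pos 48 'd': at 5  → match P0@[44:48]
pos 49 'c': at 0 (via fail)
pos 50 'c': at 0
pos 51 'd': at 0
pos 52 'b': at 1
pos 53 'c': at 0 (via fail)
pos 54 'd': at 0
pos 55 'c': at 0
pos 56 'b': at 1
pos 57 'b': at 2
pos 58 'c': at 6  → match P1@[56:58]
pos 59 'a': at 0 (via fail)
pos 60 'a': at 0
pos 61 'a': at 0
pos 62 'b': at 1
pos 63 'b': at 2
pos 64 'b': at 2 (via fail)
pos 65 'c': at 6  → match P1@[63:65]
pos 66 'a': at 0 (via fail)
pos 67 'b': at 1
pos 68 'b': at 2
pos 69 'b': at 2 (via fail)
pos 70 'c': at 6  → match P1@[68:70]
pos 71 'a': at 0 (via fail)
pos 72 'b': at 1
pos 73 'b': at 2
pos 74 'c': at 6  → match P1@[72:74]
pos 75 'b': at 1 (via fail)
pos 76 'b': at 2
pos 77 'c': at 6  → match P1@[75:77]

Matches: [[4,0],[11,0],[15,1],[20,0],[28,0],[42,0],[48,0],[58,1],[65,1],[70,1],[74,1],[77,1]]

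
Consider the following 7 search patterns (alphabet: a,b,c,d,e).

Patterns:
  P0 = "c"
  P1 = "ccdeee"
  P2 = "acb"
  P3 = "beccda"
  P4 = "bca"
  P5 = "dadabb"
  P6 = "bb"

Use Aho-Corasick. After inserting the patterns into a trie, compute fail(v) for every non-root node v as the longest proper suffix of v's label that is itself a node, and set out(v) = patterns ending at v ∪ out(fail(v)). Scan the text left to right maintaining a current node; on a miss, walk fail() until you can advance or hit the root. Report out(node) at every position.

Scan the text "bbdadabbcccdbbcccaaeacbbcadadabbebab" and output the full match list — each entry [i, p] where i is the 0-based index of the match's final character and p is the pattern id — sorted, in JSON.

Build:
Trie nodes:
  0='ε' goto a→7 b→10 c→1 d→18
  1='c' goto c→2  ←P0
  2='cc' goto d→3
  3='ccd' goto e→4
  4='ccde' goto e→5
  5='ccdee' goto e→6
  6='ccdeee' goto ·  ←P1
  7='a' goto c→8
  8='ac' goto b→9
  9='acb' goto ·  ←P2
  10='b' goto b→24 c→16 e→11
  11='be' goto c→12
  12='bec' goto c→13
  13='becc' goto d→14
  14='beccd' goto a→15
  15='beccda' goto ·  ←P3
  16='bc' goto a→17
  17='bca' goto ·  ←P4
  18='d' goto a→19
  19='da' goto d→20
  20='dad' goto a→21
  21='dada' goto b→22
  22='dadab' goto b→23
  23='dadabb' goto ·  ←P5
  24='bb' goto ·  ←P6

BFS fail/out derivation:
  n1('c'): parent n0 fail=0; on 'c' 0 → fail=0;  out {0}∪∅={0}
  n7('a'): parent n0 fail=0; on 'a' 0 → fail=0;  out ∅∪∅=∅
  n10('b'): parent n0 fail=0; on 'b' 0 → fail=0;  out ∅∪∅=∅
  n18('d'): parent n0 fail=0; on 'd' 0 → fail=0;  out ∅∪∅=∅
  n2('cc'): parent n1 fail=0; on 'c' 0 → fail=1;  out ∅∪{0}={0}
  n8('ac'): parent n7 fail=0; on 'c' 0 → fail=1;  out ∅∪{0}={0}
  n11('be'): parent n10 fail=0; on 'e' 0 → fail=0;  out ∅∪∅=∅
  n16('bc'): parent n10 fail=0; on 'c' 0 → fail=1;  out ∅∪{0}={0}
  n19('da'): parent n18 fail=0; on 'a' 0 → fail=7;  out ∅∪∅=∅
  n24('bb'): parent n10 fail=0; on 'b' 0 → fail=10;  out {6}∪∅={6}
  n3('ccd'): parent n2 fail=1; on 'd' 1→0 → fail=18;  out ∅∪∅=∅
  n9('acb'): parent n8 fail=1; on 'b' 1→0 → fail=10;  out {2}∪∅={2}
  n12('bec'): parent n11 fail=0; on 'c' 0 → fail=1;  out ∅∪{0}={0}
  n17('bca'): parent n16 fail=1; on 'a' 1→0 → fail=7;  out {4}∪∅={4}
  n20('dad'): parent n19 fail=7; on 'd' 7→0 → fail=18;  out ∅∪∅=∅
  n4('ccde'): parent n3 fail=18; on 'e' 18→0 → fail=0;  out ∅∪∅=∅
  n13('becc'): parent n12 fail=1; on 'c' 1 → fail=2;  out ∅∪{0}={0}
  n21('dada'): parent n20 fail=18; on 'a' 18 → fail=19;  out ∅∪∅=∅
  n5('ccdee'): parent n4 fail=0; on 'e' 0 → fail=0;  out ∅∪∅=∅
  n14('beccd'): parent n13 fail=2; on 'd' 2 → fail=3;  out ∅∪∅=∅
  n22('dadab'): parent n21 fail=19; on 'b' 19→7→0 → fail=10;  out ∅∪∅=∅
  n6('ccdeee'): parent n5 fail=0; on 'e' 0 → fail=0;  out {1}∪∅={1}
  n15('beccda'): parent n14 fail=3; on 'a' 3→18 → fail=19;  out {3}∪∅={3}
  n23('dadabb'): parent n22 fail=10; on 'b' 10 → fail=24;  out {5}∪{6}={5,6}

Run:
[0] read 'b'  n0⇒n10
[1] read 'b'  n10⇒n24  → match P6@[0:1]
[2] read 'd'  n24⇒n18 ·f
[3] read 'a'  n18⇒n19
[4] read 'd'  n19⇒n20
[5] read 'a'  n20⇒n21
[6] read 'b'  n21⇒n22
[7] read 'b'  n22⇒n23  → match P5@[2:7],P6@[6:7]
[8] read 'c'  n23⇒n16 ·f  → match P0@[8:8]
[9] read 'c'  n16⇒n2 ·f  → match P0@[9:9]
[10] read 'c'  n2⇒n2 ·f  → match P0@[10:10]
[11] read 'd'  n2⇒n3
[12] read 'b'  n3⇒n10 ·f
[13] read 'b'  n10⇒n24  → match P6@[12:13]
[14] read 'c'  n24⇒n16 ·f  → match P0@[14:14]
[15] read 'c'  n16⇒n2 ·f  → match P0@[15:15]
[16] read 'c'  n2⇒n2 ·f  → match P0@[16:16]
[17] read 'a'  n2⇒n7 ·f
[18] read 'a'  n7⇒n7 ·f
[19] read 'e'  n7⇒n0 ·f
[20] read 'a'  n0⇒n7
[21] read 'c'  n7⇒n8  → match P0@[21:21]
[22] read 'b'  n8⇒n9  → match P2@[20:22]
[23] read 'b'  n9⇒n24 ·f  → match P6@[22:23]
[24] read 'c'  n24⇒n16 ·f  → match P0@[24:24]
[25] read 'a'  n16⇒n17  → match P4@[23:25]
[26] read 'd'  n17⇒n18 ·f
[27] read 'a'  n18⇒n19
[28] read 'd'  n19⇒n20
[29] read 'a'  n20⇒n21
[30] read 'b'  n21⇒n22
[31] read 'b'  n22⇒n23  → match P5@[26:31],P6@[30:31]
[32] read 'e'  n23⇒n11 ·f
[33] read 'b'  n11⇒n10 ·f
[34] read 'a'  n10⇒n7 ·f
[35] read 'b'  n7⇒n10 ·f

Matches: [[1,6],[7,5],[7,6],[8,0],[9,0],[10,0],[13,6],[14,0],[15,0],[16,0],[21,0],[22,2],[23,6],[24,0],[25,4],[31,5],[31,6]]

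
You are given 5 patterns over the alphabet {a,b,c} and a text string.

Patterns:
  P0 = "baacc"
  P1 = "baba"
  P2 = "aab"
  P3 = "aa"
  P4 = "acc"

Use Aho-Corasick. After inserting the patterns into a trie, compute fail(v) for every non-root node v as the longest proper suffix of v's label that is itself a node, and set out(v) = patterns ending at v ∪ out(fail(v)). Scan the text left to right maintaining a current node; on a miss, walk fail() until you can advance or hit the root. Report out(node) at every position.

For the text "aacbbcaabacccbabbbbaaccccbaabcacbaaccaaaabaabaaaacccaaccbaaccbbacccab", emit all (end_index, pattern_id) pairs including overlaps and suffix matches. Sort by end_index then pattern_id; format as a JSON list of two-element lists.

Build:
Trie (insert patterns):
  0='ε' goto a→8 b→1
  1='b' goto a→2
  2='ba' goto a→3 b→6
  3='baa' goto c→4
  4='baac' goto c→5
  5='baacc' goto ·  [P0 ends]
  6='bab' goto a→7
  7='baba' goto ·  [P1 ends]
  8='a' goto a→9 c→11
  9='aa' goto b→10  [P3 ends]
  10='aab' goto ·  [P2 ends]
  11='ac' goto c→12
  12='acc' goto ·  [P4 ends]

BFS fail/out derivation:
  n1('b'): parent n0 fail=0; on 'b' 0 → fail=0;  out ∅∪∅=∅
  n8('a'): parent n0 fail=0; on 'a' 0 → fail=0;  out ∅∪∅=∅
  n2('ba'): parent n1 fail=0; on 'a' 0 → fail=8;  out ∅∪∅=∅
  n9('aa'): parent n8 fail=0; on 'a' 0 → fail=8;  out {3}∪∅={3}
  n11('ac'): parent n8 fail=0; on 'c' 0 → fail=0;  out ∅∪∅=∅
  n3('baa'): parent n2 fail=8; on 'a' 8 → fail=9;  out ∅∪{3}={3}
  n6('bab'): parent n2 fail=8; on 'b' 8→0 → fail=1;  out ∅∪∅=∅
  n10('aab'): parent n9 fail=8; on 'b' 8→0 → fail=1;  out {2}∪∅={2}
  n12('acc'): parent n11 fail=0; on 'c' 0 → fail=0;  out {4}∪∅={4}
  n4('baac'): parent n3 fail=9; on 'c' 9→8 → fail=11;  out ∅∪∅=∅
  n7('baba'): parent n6 fail=1; on 'a' 1 → fail=2;  out {1}∪∅={1}
  n5('baacc'): parent n4 fail=11; on 'c' 11 → fail=12;  out {0}∪{4}={0,4}

Scan:
pos 0 'a': at 8
pos 1 'a': at 9  ** P3@[0:1]
pos 2 'c': at 11 (via fail)
pos 3 'b': at 1 (via fail)
pos 4 'b': at 1 (via fail)
pos 5 'c': at 0 (via fail)
pos 6 'a': at 8
pos 7 'a': at 9  ** P3@[6:7]
pos 8 'b': at 10  ** P2@[6:8]
pos 9 'a': at 2 (via fail)
pos 10 'c': at 11 (via fail)
pos 11 'c': at 12  ** P4@[9:11]
pos 12 'c': at 0 (via fail)
pos 13 'b': at 1
pos 14 'a': at 2
pos 15 'b': at 6
pos 16 'b': at 1 (via fail)
pos 17 'b': at 1 (via fail)
pos 18 'b': at 1 (via fail)
pos 19 'a': at 2
pos 20 'a': at 3  ** P3@[19:20]
pos 21 'c': at 4
pos 22 'c': at 5  ** P0@[18:22],P4@[20:22]
pos 23 'c': at 0 (via fail)
pos 24 'c': at 0
pos 25 'b': at 1
pos 26 'a': at 2
pos 27 'a': at 3  ** P3@[26:27]
pos 28 'b': at 10 (via fail)  ** P2@[26:28]
pos 29 'c': at 0 (via fail)
pos 30 'a': at 8
pos 31 'c': at 11
pos 32 'b': at 1 (via fail)
pos 33 'a': at 2
pos 34 'a': at 3  ** P3@[33:34]
pos 35 'c': at 4
pos 36 'c': at 5  ** P0@[32:36],P4@[34:36]
pos 37 'a': at 8 (via fail)
pos 38 'a': at 9  ** P3@[37:38]
pos 39 'a': at 9 (via fail)  ** P3@[38:39]
pos 40 'a': at 9 (via fail)  ** P3@[39:40]
pos 41 'b': at 10  ** P2@[39:41]
pos 42 'a': at 2 (via fail)
pos 43 'a': at 3  ** P3@[42:43]
pos 44 'b': at 10 (via fail)  ** P2@[42:44]
pos 45 'a': at 2 (via fail)
pos 46 'a': at 3  ** P3@[45:46]
pos 47 'a': at 9 (via fail)  ** P3@[46:47]
pos 48 'a': at 9 (via fail)  ** P3@[47:48]
pos 49 'c': at 11 (via fail)
pos 50 'c': at 12  ** P4@[48:50]
pos 51 'c': at 0 (via fail)
pos 52 'a': at 8
pos 53 'a': at 9  ** P3@[52:53]
pos 54 'c': at 11 (via fail)
pos 55 'c': at 12  ** P4@[53:55]
pos 56 'b': at 1 (via fail)
pos 57 'a': at 2
pos 58 'a': at 3  ** P3@[57:58]
pos 59 'c': at 4
pos 60 'c': at 5  ** P0@[56:60],P4@[58:60]
pos 61 'b': at 1 (via fail)
pos 62 'b': at 1 (via fail)
pos 63 'a': at 2
pos 64 'c': at 11 (via fail)
pos 65 'c': at 12  ** P4@[63:65]
pos 66 'c': at 0 (via fail)
pos 67 'a': at 8
pos 68 'b': at 1 (via fail)

All matches (sorted): [[1,3],[7,3],[8,2],[11,4],[20,3],[22,0],[22,4],[27,3],[28,2],[34,3],[36,0],[36,4],[38,3],[39,3],[40,3],[41,2],[43,3],[44,2],[46,3],[47,3],[48,3],[50,4],[53,3],[55,4],[58,3],[60,0],[60,4],[65,4]]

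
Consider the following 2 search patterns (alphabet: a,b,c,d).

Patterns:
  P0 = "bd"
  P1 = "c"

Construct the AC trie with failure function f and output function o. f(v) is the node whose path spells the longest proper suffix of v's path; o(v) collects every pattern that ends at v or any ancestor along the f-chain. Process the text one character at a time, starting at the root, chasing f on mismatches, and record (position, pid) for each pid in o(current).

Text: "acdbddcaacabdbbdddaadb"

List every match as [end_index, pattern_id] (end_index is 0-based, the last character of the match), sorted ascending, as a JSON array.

Build:
Trie nodes:
  0='ε' goto b→1 c→3
  1='b' goto d→2
  2='bd' goto ·  [P0 ends]
  3='c' goto ·  [P1 ends]

Failure links (BFS by depth):
  n1('b'): parent n0 fail=0; on 'b' 0 → fail=0;  out ∅∪∅=∅
  n3('c'): parent n0 fail=0; on 'c' 0 → fail=0;  out {1}∪∅={1}
  n2('bd'): parent n1 fail=0; on 'd' 0 → fail=0;  out {0}∪∅={0}

Text stream:
i=0 'a': node 0→0
i=1 'c': node 0→3  → match P1@[1:1]
i=2 'd': node 3→0 ·f
i=3 'b': node 0→1
i=4 'd': node 1→2  → match P0@[3:4]
i=5 'd': node 2→0 ·f
i=6 'c': node 0→3  → match P1@[6:6]
i=7 'a': node 3→0 ·f
i=8 'a': node 0→0
i=9 'c': node 0→3  → match P1@[9:9]
i=10 'a': node 3→0 ·f
i=11 'b': node 0→1
i=12 'd': node 1→2  → match P0@[11:12]
i=13 'b': node 2→1 ·f
i=14 'b': node 1→1 ·f
i=15 'd': node 1→2  → match P0@[14:15]
i=16 'd': node 2→0 ·f
i=17 'd': node 0→0
i=18 'a': node 0→0
i=19 'a': node 0→0
i=20 'd': node 0→0
i=21 'b': node 0→1

All matches (sorted): [[1,1],[4,0],[6,1],[9,1],[12,0],[15,0]]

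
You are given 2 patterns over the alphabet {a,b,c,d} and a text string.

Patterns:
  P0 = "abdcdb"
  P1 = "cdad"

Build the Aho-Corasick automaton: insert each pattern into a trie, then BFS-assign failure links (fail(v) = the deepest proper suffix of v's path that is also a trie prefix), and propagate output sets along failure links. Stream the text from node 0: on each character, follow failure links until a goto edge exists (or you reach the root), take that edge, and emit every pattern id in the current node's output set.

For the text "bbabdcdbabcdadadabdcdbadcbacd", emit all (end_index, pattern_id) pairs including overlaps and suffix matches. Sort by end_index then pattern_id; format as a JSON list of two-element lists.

Build:
Trie nodes:
  0='ε' goto a→1 c→7
  1='a' goto b→2
  2='ab' goto d→3
  3='abd' goto c→4
  4='abdc' goto d→5
  5='abdcd' goto b→6
  6='abdcdb' goto ·  ←P0
  7='c' goto d→8
  8='cd' goto a→9
  9='cda' goto d→10
  10='cdad' goto ·  ←P1

BFS fail/out derivation:
  fail(1) 'a': from fail(0)=0 chase 'a': 0 ⇒ 0;  out=∅∪out(0)=∅
  fail(7) 'c': from fail(0)=0 chase 'c': 0 ⇒ 0;  out=∅∪out(0)=∅
  fail(2) 'ab': from fail(1)=0 chase 'b': 0 ⇒ 0;  out=∅∪out(0)=∅
  fail(8) 'cd': from fail(7)=0 chase 'd': 0 ⇒ 0;  out=∅∪out(0)=∅
  fail(3) 'abd': from fail(2)=0 chase 'd': 0 ⇒ 0;  out=∅∪out(0)=∅
  fail(9) 'cda': from fail(8)=0 chase 'a': 0 ⇒ 1;  out=∅∪out(1)=∅
  fail(4) 'abdc': from fail(3)=0 chase 'c': 0 ⇒ 7;  out=∅∪out(7)=∅
  fail(10) 'cdad': from fail(9)=1 chase 'd': 1→0 ⇒ 0;  out={1}∪out(0)={1}
  fail(5) 'abdcd': from fail(4)=7 chase 'd': 7 ⇒ 8;  out=∅∪out(8)=∅
  fail(6) 'abdcdb': from fail(5)=8 chase 'b': 8→0 ⇒ 0;  out={0}∪out(0)={0}

Scan:
i=0 'b': node 0→0
i=1 'b': node 0→0
i=2 'a': node 0→1
i=3 'b': node 1→2
i=4 'd': node 2→3
i=5 'c': node 3→4
i=6 'd': node 4→5
i=7 'b': node 5→6  emit P0@[2:7]
i=8 'a': node 6→1 (via fail)
i=9 'b': node 1→2
i=10 'c': node 2→7 (via fail)
i=11 'd': node 7→8
i=12 'a': node 8→9
i=13 'd': node 9→10  emit P1@[10:13]
i=14 'a': node 10→1 (via fail)
i=15 'd': node 1→0 (via fail)
i=16 'a': node 0→1
i=17 'b': node 1→2
i=18 'd': node 2→3
i=19 'c': node 3→4
i=20 'd': node 4→5
i=21 'b': node 5→6  emit P0@[16:21]
i=22 'a': node 6→1 (via fail)
i=23 'd': node 1→0 (via fail)
i=24 'c': node 0→7
i=25 'b': node 7→0 (via fail)
i=26 'a': node 0→1
i=27 'c': node 1→7 (via fail)
i=28 'd': node 7→8

All matches (sorted): [[7,0],[13,1],[21,0]]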